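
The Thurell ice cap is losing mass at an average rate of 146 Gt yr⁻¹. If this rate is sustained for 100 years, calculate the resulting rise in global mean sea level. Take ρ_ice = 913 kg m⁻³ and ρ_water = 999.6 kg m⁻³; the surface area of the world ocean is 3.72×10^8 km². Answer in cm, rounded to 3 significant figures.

≈ 3.93 cm

Total mass lost = 146 Gt/yr × 100 yr = 1.460×10^4 Gt = 1.460×10^16 kg.
ρ_w = 999.6 kg m⁻³, so water volume = 1.460×10^16 / 999.6 = 1.461×10^13 m³.
Δh = 1.461×10^13 / 3.72×10^14 = 0.0393 m = 3.93 cm.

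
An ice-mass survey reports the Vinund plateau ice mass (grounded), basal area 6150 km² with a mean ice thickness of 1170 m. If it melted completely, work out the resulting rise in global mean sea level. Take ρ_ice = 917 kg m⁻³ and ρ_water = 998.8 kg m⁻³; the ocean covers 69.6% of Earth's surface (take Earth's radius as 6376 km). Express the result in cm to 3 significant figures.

Vinund: ice volume = 6150 km² × 1170 m = 7196 km³; 7196 × (917/998.8) = 6606 km³ of water.
Spread over 3.56×10^14 m² of ocean, Δh = 6.606×10^12 / 3.56×10^14 = 0.0186 m = 1.86 cm.

≈ 1.86 cm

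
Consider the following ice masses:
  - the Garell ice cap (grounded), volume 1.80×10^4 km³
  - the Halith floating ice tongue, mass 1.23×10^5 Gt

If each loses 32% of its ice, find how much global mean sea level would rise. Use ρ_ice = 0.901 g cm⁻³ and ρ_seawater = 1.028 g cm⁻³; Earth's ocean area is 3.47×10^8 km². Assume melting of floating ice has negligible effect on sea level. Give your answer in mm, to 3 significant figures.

Garell: 0.32 × 1.80×10^4 km³ × (901/1028) = 5048 km³ of water.
The Halith floating ice tongue is floating and already displaces its own weight of water, so its melt adds essentially nothing to sea level.
Total added water ≈ 5.048×10^12 m³ over 3.47×10^14 m² → Δh = 0.0145 m = 14.5 mm.

≈ 14.5 mm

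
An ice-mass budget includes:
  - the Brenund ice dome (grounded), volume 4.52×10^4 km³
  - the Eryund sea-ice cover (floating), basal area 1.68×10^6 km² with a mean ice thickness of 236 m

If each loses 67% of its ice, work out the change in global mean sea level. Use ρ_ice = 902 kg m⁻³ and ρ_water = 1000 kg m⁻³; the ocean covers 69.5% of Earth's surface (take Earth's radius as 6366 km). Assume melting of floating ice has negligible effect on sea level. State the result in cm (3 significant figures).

Brenund: 0.67 × 4.52×10^4 km³ × (902/1000) = 2.732×10^4 km³ of water.
The Eryund sea-ice cover is floating and already displaces its own weight of water, so its melt adds essentially nothing to sea level.
Total added water ≈ 2.732×10^13 m³ over 3.54×10^14 m² → Δh = 0.0772 m = 7.72 cm.

≈ 7.72 cm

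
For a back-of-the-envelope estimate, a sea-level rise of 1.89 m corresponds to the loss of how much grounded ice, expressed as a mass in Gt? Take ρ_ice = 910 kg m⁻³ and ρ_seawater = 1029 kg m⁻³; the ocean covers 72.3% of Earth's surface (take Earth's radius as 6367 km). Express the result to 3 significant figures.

Required water volume = Δh × A = 1.89 m × 3.68×10^14 m² = 6.961×10^14 m³.
ρ_w = 1029 kg m⁻³, so the mass of water = 6.961×10^14 m³ × 1029 kg m⁻³ = 7.163×10^17 kg = 7.16×10^5 Gt (and the same mass of ice, by conservation).

≈ 7.16×10^5 Gt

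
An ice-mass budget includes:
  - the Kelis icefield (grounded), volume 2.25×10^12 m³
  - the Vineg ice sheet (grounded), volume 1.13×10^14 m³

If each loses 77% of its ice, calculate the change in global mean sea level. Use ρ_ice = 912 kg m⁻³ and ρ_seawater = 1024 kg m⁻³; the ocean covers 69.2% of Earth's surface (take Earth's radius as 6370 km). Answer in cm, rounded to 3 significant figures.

≈ 22.4 cm

Kelis: 0.77 × 2.25×10^12 m³ × (912/1024) = 1.543×10^12 m³ of water.
Vineg: 0.77 × 1.13×10^14 m³ × (912/1024) = 7.749×10^13 m³ of water.
Total added water ≈ 7.904×10^13 m³ over 3.53×10^14 m² → Δh = 0.224 m = 22.4 cm.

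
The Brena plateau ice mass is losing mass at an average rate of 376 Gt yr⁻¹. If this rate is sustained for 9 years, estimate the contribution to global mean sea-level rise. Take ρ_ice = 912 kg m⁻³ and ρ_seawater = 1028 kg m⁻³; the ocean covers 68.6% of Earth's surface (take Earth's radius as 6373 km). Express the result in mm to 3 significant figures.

≈ 9.40 mm

Total mass lost = 376 Gt/yr × 9 yr = 3384 Gt = 3.384×10^15 kg.
ρ_w = 1028 kg m⁻³, so water volume = 3.384×10^15 / 1028 = 3.292×10^12 m³.
Δh = 3.292×10^12 / 3.50×10^14 = 9.40×10^-3 m = 9.40 mm.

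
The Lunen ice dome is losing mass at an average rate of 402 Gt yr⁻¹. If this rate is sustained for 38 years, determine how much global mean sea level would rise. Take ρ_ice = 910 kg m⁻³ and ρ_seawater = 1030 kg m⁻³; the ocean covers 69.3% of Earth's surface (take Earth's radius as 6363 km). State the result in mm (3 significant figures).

≈ 42.1 mm

Total mass lost = 402 Gt/yr × 38 yr = 1.528×10^4 Gt = 1.528×10^16 kg.
ρ_w = 1030 kg m⁻³, so water volume = 1.528×10^16 / 1030 = 1.483×10^13 m³.
Δh = 1.483×10^13 / 3.53×10^14 = 0.0421 m = 42.1 mm.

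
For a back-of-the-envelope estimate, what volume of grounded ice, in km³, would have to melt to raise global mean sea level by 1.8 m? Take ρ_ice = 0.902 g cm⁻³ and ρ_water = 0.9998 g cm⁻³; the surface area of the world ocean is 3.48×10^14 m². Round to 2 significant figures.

≈ 6.9×10^5 km³

Required water volume = Δh × A = 1.8 m × 3.48×10^14 m² = 6.264×10^14 m³ = 6.264×10^5 km³.
Ice volume = water volume × ρ_w/ρ_ice = 6.264×10^5 × 999.8/902 = 6.9×10^5 km³.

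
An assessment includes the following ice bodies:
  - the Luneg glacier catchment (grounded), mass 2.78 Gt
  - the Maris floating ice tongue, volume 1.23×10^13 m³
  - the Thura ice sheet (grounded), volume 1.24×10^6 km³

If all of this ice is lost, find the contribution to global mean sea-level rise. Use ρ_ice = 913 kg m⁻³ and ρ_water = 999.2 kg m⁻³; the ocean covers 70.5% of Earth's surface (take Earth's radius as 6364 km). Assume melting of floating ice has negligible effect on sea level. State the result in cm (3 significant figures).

≈ 316 cm

Luneg: 2.78 Gt = 2.780×10^12 kg; dividing by ρ_w = 999.2 kg m⁻³ gives 2.782×10^9 m³ of water.
The Maris floating ice tongue is floating and already displaces its own weight of water, so its melt adds essentially nothing to sea level.
Thura: 1.24×10^6 km³ × (913/999.2) = 1.133×10^6 km³ of water.
Total added water ≈ 1.133×10^15 m³ over 3.59×10^14 m² → Δh = 3.16 m = 316 cm.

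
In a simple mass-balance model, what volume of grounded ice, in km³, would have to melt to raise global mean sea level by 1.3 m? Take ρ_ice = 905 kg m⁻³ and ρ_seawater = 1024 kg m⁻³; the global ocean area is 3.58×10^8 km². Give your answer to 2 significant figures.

Required water volume = Δh × A = 1.3 m × 3.58×10^14 m² = 4.654×10^14 m³ = 4.654×10^5 km³.
Ice volume = water volume × ρ_w/ρ_ice = 4.654×10^5 × 1024/905 = 5.3×10^5 km³.

≈ 5.3×10^5 km³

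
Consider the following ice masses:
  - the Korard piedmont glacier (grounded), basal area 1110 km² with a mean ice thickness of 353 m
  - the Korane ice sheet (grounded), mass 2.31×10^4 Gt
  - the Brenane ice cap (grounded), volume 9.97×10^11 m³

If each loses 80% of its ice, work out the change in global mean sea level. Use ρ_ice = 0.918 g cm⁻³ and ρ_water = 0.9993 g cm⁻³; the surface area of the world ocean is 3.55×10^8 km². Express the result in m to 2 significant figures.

≈ 0.055 m

Korard: ice volume = 1110 km² × 353 m = 391.8 km³; 0.8 × 391.8 × (918/999.3) = 288.0 km³ of water.
Korane: 0.8 × 2.31×10^4 Gt = 1.848×10^16 kg; dividing by ρ_w = 0.9993 g cm⁻³ = 999.3 kg m⁻³ gives 1.849×10^13 m³ of water.
Brenane: 0.8 × 9.97×10^11 m³ × (918/999.3) = 7.327×10^11 m³ of water.
Total added water ≈ 1.951×10^13 m³ over 3.55×10^14 m² → Δh = 0.0550 m.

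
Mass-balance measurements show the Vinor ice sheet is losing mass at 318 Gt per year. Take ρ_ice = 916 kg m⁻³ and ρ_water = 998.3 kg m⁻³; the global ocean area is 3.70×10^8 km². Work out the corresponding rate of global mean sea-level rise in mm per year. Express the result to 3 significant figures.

ρ_w = 998.3 kg m⁻³. Annual water volume added = 318 Gt / ρ_w = 3.180×10^14 kg / 998.3 kg m⁻³ = 3.185×10^11 m³.
Δh per year = 3.185×10^11 / 3.70×10^14 = 8.61×10^-4 m = 0.861 mm.

≈ 0.861 mm/yr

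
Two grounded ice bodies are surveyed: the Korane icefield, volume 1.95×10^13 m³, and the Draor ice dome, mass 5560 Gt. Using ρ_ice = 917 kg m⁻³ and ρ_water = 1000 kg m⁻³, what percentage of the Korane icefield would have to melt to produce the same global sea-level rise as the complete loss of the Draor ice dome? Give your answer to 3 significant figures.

≈ 31.1 %

Equal sea-level rise means equal mass of meltwater, i.e. equal mass of ice lost.
Ice mass of Draor: 5.560×10^15 kg; ice mass of Korane: 1.788×10^16 kg.
Fraction required = 5.560×10^15 / 1.788×10^16 = 0.311 → 31.1 %.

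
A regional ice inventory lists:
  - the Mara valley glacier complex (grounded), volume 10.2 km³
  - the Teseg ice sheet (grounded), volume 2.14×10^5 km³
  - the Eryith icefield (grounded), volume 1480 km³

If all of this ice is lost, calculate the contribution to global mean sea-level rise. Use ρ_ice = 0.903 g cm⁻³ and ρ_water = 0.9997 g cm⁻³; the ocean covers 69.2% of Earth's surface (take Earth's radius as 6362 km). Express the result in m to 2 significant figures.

Mara: 10.2 km³ × (903/999.7) = 9.213 km³ of water.
Teseg: 2.14×10^5 km³ × (903/999.7) = 1.933×10^5 km³ of water.
Eryith: 1480 km³ × (903/999.7) = 1337 km³ of water.
Total added water ≈ 1.946×10^14 m³ over 3.52×10^14 m² → Δh = 0.553 m.

≈ 0.55 m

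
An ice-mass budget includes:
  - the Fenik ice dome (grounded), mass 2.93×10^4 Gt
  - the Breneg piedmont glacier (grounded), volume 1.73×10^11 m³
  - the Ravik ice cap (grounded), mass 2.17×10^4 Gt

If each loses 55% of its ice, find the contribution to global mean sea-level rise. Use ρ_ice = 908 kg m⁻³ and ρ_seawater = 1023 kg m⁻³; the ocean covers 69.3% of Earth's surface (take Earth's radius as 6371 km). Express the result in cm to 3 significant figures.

Fenik: 0.55 × 2.93×10^4 Gt = 1.612×10^16 kg; dividing by ρ_w = 1023 kg m⁻³ gives 1.575×10^13 m³ of water.
Breneg: 0.55 × 1.73×10^11 m³ × (908/1023) = 8.445×10^10 m³ of water.
Ravik: 0.55 × 2.17×10^4 Gt = 1.194×10^16 kg; dividing by ρ_w = 1023 kg m⁻³ gives 1.167×10^13 m³ of water.
Total added water ≈ 2.750×10^13 m³ over 3.53×10^14 m² → Δh = 0.0778 m = 7.78 cm.

≈ 7.78 cm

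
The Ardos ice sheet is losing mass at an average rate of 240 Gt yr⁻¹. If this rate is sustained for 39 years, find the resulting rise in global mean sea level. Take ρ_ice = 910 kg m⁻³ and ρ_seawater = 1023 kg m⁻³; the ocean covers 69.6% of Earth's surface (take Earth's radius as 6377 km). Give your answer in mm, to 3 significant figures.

≈ 25.7 mm

Total mass lost = 240 Gt/yr × 39 yr = 9360 Gt = 9.360×10^15 kg.
ρ_w = 1023 kg m⁻³, so water volume = 9.360×10^15 / 1023 = 9.150×10^12 m³.
Δh = 9.150×10^12 / 3.56×10^14 = 0.0257 m = 25.7 mm.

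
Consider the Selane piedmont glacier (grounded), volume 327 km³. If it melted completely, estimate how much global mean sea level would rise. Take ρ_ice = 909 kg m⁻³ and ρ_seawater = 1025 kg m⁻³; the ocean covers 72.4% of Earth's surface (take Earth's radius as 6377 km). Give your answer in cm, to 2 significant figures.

Selane: 327 km³ × (909/1025) = 290.0 km³ of water.
Spread over 3.70×10^14 m² of ocean, Δh = 2.900×10^11 / 3.70×10^14 = 7.84×10^-4 m = 0.078 cm.

≈ 0.078 cm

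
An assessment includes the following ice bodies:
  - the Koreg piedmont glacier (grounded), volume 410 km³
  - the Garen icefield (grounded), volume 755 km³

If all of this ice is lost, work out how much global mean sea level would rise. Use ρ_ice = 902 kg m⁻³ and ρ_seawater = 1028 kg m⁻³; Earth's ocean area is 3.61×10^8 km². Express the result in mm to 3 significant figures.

Koreg: 410 km³ × (902/1028) = 359.7 km³ of water.
Garen: 755 km³ × (902/1028) = 662.5 km³ of water.
Total added water ≈ 1.022×10^12 m³ over 3.61×10^14 m² → Δh = 2.83×10^-3 m = 2.83 mm.

≈ 2.83 mm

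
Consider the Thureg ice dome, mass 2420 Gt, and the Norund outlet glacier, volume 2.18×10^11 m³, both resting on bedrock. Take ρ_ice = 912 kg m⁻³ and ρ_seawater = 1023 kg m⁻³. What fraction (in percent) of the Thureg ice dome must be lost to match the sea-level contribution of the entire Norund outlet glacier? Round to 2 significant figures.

≈ 8.2 %

Equal sea-level rise means equal mass of meltwater, i.e. equal mass of ice lost.
Ice mass of Norund: 1.988×10^14 kg; ice mass of Thureg: 2.420×10^15 kg.
Fraction required = 1.988×10^14 / 2.420×10^15 = 0.0822 → 8.2 %.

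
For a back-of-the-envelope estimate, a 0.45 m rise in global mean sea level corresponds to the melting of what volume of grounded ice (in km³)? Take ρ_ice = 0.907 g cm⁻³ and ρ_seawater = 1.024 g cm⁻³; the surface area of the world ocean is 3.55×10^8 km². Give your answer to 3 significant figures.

Required water volume = Δh × A = 0.45 m × 3.55×10^14 m² = 1.598×10^14 m³ = 1.598×10^5 km³.
Ice volume = water volume × ρ_w/ρ_ice = 1.598×10^5 × 1024/907 = 1.80×10^5 km³.

≈ 1.80×10^5 km³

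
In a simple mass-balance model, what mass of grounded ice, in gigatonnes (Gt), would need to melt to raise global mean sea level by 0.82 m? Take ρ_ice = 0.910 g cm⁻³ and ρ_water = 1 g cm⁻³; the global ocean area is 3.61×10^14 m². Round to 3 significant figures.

Required water volume = Δh × A = 0.82 m × 3.61×10^14 m² = 2.960×10^14 m³.
ρ_w = 1 g cm⁻³ = 1000 kg m⁻³, so the mass of water = 2.960×10^14 m³ × 1000 kg m⁻³ = 2.960×10^17 kg = 2.96×10^5 Gt (and the same mass of ice, by conservation).

≈ 2.96×10^5 Gt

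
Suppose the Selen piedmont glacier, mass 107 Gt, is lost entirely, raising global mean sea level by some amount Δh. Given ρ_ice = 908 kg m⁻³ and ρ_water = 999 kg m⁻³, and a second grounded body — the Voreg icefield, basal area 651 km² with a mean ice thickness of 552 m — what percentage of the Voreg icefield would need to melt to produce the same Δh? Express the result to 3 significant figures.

Equal sea-level rise means equal mass of meltwater, i.e. equal mass of ice lost.
Ice mass of Selen: 1.070×10^14 kg; ice mass of Voreg: 3.263×10^14 kg.
Fraction required = 1.070×10^14 / 3.263×10^14 = 0.328 → 32.8 %.

≈ 32.8 %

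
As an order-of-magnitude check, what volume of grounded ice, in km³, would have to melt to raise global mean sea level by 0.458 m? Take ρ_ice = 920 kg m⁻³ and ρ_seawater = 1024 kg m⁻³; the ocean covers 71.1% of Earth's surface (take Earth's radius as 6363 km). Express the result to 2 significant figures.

Required water volume = Δh × A = 0.458 m × 3.62×10^14 m² = 1.657×10^14 m³ = 1.657×10^5 km³.
Ice volume = water volume × ρ_w/ρ_ice = 1.657×10^5 × 1024/920 = 1.8×10^5 km³.

≈ 1.8×10^5 km³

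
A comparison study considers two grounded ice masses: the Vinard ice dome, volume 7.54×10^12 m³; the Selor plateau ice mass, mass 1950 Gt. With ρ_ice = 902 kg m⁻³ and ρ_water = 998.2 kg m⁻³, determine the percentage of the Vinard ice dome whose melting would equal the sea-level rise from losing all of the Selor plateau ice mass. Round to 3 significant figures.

≈ 28.7 %

Equal sea-level rise means equal mass of meltwater, i.e. equal mass of ice lost.
Ice mass of Selor: 1.950×10^15 kg; ice mass of Vinard: 6.801×10^15 kg.
Fraction required = 1.950×10^15 / 6.801×10^15 = 0.287 → 28.7 %.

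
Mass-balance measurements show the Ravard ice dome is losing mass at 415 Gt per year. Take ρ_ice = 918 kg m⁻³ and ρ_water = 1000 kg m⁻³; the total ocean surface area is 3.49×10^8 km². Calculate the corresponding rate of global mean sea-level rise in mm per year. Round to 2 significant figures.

ρ_w = 1000 kg m⁻³. Annual water volume added = 415 Gt / ρ_w = 4.150×10^14 kg / 1000 kg m⁻³ = 4.150×10^11 m³.
Δh per year = 4.150×10^11 / 3.49×10^14 = 1.19×10^-3 m = 1.2 mm.

≈ 1.2 mm/yr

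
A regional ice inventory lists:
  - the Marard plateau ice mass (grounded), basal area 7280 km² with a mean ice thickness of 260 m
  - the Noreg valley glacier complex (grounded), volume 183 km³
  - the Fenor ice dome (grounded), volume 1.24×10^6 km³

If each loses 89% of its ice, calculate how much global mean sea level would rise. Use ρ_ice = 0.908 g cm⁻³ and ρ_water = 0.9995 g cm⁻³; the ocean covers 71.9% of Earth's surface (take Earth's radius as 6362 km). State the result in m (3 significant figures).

≈ 2.75 m

Marard: ice volume = 7280 km² × 260 m = 1893 km³; 0.89 × 1893 × (908/999.5) = 1530 km³ of water.
Noreg: 0.89 × 183 km³ × (908/999.5) = 148.0 km³ of water.
Fenor: 0.89 × 1.24×10^6 km³ × (908/999.5) = 1.003×10^6 km³ of water.
Total added water ≈ 1.004×10^15 m³ over 3.66×10^14 m² → Δh = 2.75 m.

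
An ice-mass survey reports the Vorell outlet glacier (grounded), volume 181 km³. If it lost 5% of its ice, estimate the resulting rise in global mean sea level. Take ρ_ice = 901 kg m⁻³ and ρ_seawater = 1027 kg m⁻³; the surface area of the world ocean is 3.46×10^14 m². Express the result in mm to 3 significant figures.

Vorell: 0.05 × 181 km³ × (901/1027) = 7.940 km³ of water.
Spread over 3.46×10^14 m² of ocean, Δh = 7.940×10^9 / 3.46×10^14 = 2.29×10^-5 m = 0.0229 mm.

≈ 0.0229 mm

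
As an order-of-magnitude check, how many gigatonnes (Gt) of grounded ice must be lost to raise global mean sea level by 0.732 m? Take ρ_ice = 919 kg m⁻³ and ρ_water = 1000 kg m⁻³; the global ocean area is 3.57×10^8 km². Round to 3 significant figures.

≈ 2.61×10^5 Gt

Required water volume = Δh × A = 0.732 m × 3.57×10^14 m² = 2.613×10^14 m³.
ρ_w = 1000 kg m⁻³, so the mass of water = 2.613×10^14 m³ × 1000 kg m⁻³ = 2.613×10^17 kg = 2.61×10^5 Gt (and the same mass of ice, by conservation).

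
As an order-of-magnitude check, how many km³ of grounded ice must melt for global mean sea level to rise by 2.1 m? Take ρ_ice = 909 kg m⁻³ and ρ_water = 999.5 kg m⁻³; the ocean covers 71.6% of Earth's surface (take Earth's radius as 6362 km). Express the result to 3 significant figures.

Required water volume = Δh × A = 2.1 m × 3.64×10^14 m² = 7.648×10^14 m³ = 7.648×10^5 km³.
Ice volume = water volume × ρ_w/ρ_ice = 7.648×10^5 × 999.5/909 = 8.41×10^5 km³.

≈ 8.41×10^5 km³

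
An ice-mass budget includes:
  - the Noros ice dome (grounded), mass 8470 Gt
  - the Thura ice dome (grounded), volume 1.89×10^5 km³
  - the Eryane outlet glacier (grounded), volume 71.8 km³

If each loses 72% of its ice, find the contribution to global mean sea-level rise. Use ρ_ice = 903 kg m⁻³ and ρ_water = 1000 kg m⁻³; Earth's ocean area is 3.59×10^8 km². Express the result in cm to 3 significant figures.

Noros: 0.72 × 8470 Gt = 6.098×10^15 kg; dividing by ρ_w = 1000 kg m⁻³ gives 6.098×10^12 m³ of water.
Thura: 0.72 × 1.89×10^5 km³ × (903/1000) = 1.229×10^5 km³ of water.
Eryane: 0.72 × 71.8 km³ × (903/1000) = 46.68 km³ of water.
Total added water ≈ 1.290×10^14 m³ over 3.59×10^14 m² → Δh = 0.359 m = 35.9 cm.

≈ 35.9 cm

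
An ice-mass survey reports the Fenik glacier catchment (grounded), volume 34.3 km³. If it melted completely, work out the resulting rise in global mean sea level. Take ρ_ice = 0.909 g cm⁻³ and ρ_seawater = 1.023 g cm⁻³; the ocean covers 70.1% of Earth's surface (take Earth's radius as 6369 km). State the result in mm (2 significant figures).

Fenik: 34.3 km³ × (909/1023) = 30.48 km³ of water.
Spread over 3.57×10^14 m² of ocean, Δh = 3.048×10^10 / 3.57×10^14 = 8.53×10^-5 m = 0.085 mm.

≈ 0.085 mm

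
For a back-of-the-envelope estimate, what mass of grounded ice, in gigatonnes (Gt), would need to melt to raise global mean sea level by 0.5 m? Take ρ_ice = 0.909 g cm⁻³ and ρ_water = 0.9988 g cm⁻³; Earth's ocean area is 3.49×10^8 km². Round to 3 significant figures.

Required water volume = Δh × A = 0.5 m × 3.49×10^14 m² = 1.745×10^14 m³.
ρ_w = 0.9988 g cm⁻³ = 998.8 kg m⁻³, so the mass of water = 1.745×10^14 m³ × 998.8 kg m⁻³ = 1.743×10^17 kg = 1.74×10^5 Gt (and the same mass of ice, by conservation).

≈ 1.74×10^5 Gt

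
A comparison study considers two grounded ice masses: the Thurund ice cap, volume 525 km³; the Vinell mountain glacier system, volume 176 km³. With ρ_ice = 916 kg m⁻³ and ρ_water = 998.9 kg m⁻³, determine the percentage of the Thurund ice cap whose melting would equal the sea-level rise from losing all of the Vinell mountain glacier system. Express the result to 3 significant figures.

Equal sea-level rise means equal mass of meltwater, i.e. equal mass of ice lost.
Ice mass of Vinell: 1.612×10^14 kg; ice mass of Thurund: 4.809×10^14 kg.
Fraction required = 1.612×10^14 / 4.809×10^14 = 0.335 → 33.5 %.

≈ 33.5 %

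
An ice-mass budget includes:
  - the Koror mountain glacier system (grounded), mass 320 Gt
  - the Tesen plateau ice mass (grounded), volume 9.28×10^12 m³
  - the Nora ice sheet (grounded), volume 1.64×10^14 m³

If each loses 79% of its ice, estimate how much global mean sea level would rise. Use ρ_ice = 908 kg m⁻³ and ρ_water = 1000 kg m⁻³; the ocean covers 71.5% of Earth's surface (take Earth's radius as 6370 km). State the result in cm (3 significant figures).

Koror: 0.79 × 320 Gt = 2.528×10^14 kg; dividing by ρ_w = 1000 kg m⁻³ gives 2.528×10^11 m³ of water.
Tesen: 0.79 × 9.28×10^12 m³ × (908/1000) = 6.657×10^12 m³ of water.
Nora: 0.79 × 1.64×10^14 m³ × (908/1000) = 1.176×10^14 m³ of water.
Total added water ≈ 1.246×10^14 m³ over 3.65×10^14 m² → Δh = 0.342 m = 34.2 cm.

≈ 34.2 cm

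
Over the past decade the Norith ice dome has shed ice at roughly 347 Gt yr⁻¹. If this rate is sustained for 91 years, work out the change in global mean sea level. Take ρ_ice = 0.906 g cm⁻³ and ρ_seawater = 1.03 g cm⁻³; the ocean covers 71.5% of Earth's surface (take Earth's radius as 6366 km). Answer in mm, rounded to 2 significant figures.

Total mass lost = 347 Gt/yr × 91 yr = 3.158×10^4 Gt = 3.158×10^16 kg.
ρ_w = 1.03 g cm⁻³ = 1030 kg m⁻³, so water volume = 3.158×10^16 / 1030 = 3.066×10^13 m³.
Δh = 3.066×10^13 / 3.64×10^14 = 0.0842 m = 84 mm.

≈ 84 mm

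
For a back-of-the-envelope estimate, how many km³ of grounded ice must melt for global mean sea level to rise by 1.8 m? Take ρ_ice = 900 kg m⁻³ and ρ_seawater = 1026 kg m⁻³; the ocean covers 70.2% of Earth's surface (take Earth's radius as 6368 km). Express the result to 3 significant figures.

Required water volume = Δh × A = 1.8 m × 3.58×10^14 m² = 6.439×10^14 m³ = 6.439×10^5 km³.
Ice volume = water volume × ρ_w/ρ_ice = 6.439×10^5 × 1026/900 = 7.34×10^5 km³.

≈ 7.34×10^5 km³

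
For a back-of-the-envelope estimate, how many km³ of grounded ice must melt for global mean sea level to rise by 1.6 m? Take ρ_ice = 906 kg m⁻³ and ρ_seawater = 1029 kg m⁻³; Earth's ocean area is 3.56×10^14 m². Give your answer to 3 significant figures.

Required water volume = Δh × A = 1.6 m × 3.56×10^14 m² = 5.696×10^14 m³ = 5.696×10^5 km³.
Ice volume = water volume × ρ_w/ρ_ice = 5.696×10^5 × 1029/906 = 6.47×10^5 km³.

≈ 6.47×10^5 km³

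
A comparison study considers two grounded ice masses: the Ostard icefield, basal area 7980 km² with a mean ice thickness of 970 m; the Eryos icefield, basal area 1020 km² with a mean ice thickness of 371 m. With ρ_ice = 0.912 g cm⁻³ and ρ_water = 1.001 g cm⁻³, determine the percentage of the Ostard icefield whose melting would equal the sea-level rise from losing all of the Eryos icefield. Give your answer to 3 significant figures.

≈ 4.89 %

Equal sea-level rise means equal mass of meltwater, i.e. equal mass of ice lost.
Ice mass of Eryos: 3.451×10^14 kg; ice mass of Ostard: 7.059×10^15 kg.
Fraction required = 3.451×10^14 / 7.059×10^15 = 0.0489 → 4.89 %.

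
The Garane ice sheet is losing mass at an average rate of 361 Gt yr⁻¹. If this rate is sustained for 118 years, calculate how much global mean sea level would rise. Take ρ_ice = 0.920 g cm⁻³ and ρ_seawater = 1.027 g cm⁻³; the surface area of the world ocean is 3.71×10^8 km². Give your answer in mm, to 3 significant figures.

Total mass lost = 361 Gt/yr × 118 yr = 4.260×10^4 Gt = 4.260×10^16 kg.
ρ_w = 1.027 g cm⁻³ = 1027 kg m⁻³, so water volume = 4.260×10^16 / 1027 = 4.148×10^13 m³.
Δh = 4.148×10^13 / 3.71×10^14 = 0.112 m = 112 mm.

≈ 112 mm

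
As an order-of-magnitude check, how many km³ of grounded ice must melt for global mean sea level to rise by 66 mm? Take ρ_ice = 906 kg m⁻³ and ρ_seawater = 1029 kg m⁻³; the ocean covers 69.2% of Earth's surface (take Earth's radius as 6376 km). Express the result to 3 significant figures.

Required water volume = Δh × A = 0.066 m × 3.54×10^14 m² = 2.333×10^13 m³ = 2.333×10^4 km³.
Ice volume = water volume × ρ_w/ρ_ice = 2.333×10^4 × 1029/906 = 2.65×10^4 km³.

≈ 2.65×10^4 km³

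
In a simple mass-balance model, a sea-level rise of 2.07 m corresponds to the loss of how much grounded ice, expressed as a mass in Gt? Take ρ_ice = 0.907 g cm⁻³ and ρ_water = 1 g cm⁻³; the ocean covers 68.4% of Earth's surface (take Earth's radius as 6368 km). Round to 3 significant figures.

Required water volume = Δh × A = 2.07 m × 3.49×10^14 m² = 7.215×10^14 m³.
ρ_w = 1 g cm⁻³ = 1000 kg m⁻³, so the mass of water = 7.215×10^14 m³ × 1000 kg m⁻³ = 7.215×10^17 kg = 7.22×10^5 Gt (and the same mass of ice, by conservation).

≈ 7.22×10^5 Gt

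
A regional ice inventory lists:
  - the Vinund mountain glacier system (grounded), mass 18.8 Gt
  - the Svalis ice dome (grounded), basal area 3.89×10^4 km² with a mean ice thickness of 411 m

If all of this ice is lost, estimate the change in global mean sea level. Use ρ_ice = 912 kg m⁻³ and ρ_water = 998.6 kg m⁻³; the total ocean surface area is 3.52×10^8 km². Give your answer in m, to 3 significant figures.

≈ 0.0415 m

Vinund: 18.8 Gt = 1.880×10^13 kg; dividing by ρ_w = 998.6 kg m⁻³ gives 1.883×10^10 m³ of water.
Svalis: ice volume = 3.89×10^4 km² × 411 m = 1.599×10^4 km³; 1.599×10^4 × (912/998.6) = 1.460×10^4 km³ of water.
Total added water ≈ 1.462×10^13 m³ over 3.52×10^14 m² → Δh = 0.0415 m.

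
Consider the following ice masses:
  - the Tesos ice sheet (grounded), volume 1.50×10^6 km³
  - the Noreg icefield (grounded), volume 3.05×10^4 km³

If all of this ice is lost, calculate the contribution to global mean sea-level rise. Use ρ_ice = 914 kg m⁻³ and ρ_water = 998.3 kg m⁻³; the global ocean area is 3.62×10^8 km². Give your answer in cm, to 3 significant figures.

Tesos: 1.50×10^6 km³ × (914/998.3) = 1.373×10^6 km³ of water.
Noreg: 3.05×10^4 km³ × (914/998.3) = 2.792×10^4 km³ of water.
Total added water ≈ 1.401×10^15 m³ over 3.62×10^14 m² → Δh = 3.87 m = 387 cm.

≈ 387 cm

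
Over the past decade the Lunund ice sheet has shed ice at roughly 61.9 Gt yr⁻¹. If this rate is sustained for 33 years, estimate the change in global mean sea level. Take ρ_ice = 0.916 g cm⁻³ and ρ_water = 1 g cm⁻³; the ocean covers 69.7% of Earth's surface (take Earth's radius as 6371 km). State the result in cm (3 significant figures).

Total mass lost = 61.9 Gt/yr × 33 yr = 2043 Gt = 2.043×10^15 kg.
ρ_w = 1 g cm⁻³ = 1000 kg m⁻³, so water volume = 2.043×10^15 / 1000 = 2.043×10^12 m³.
Δh = 2.043×10^12 / 3.56×10^14 = 5.75×10^-3 m = 0.575 cm.

≈ 0.575 cm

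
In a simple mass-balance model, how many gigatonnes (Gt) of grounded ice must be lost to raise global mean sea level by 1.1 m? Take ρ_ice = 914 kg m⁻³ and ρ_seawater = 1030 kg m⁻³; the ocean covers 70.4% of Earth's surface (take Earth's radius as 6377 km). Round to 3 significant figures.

≈ 4.08×10^5 Gt

Required water volume = Δh × A = 1.1 m × 3.60×10^14 m² = 3.957×10^14 m³.
ρ_w = 1030 kg m⁻³, so the mass of water = 3.957×10^14 m³ × 1030 kg m⁻³ = 4.076×10^17 kg = 4.08×10^5 Gt (and the same mass of ice, by conservation).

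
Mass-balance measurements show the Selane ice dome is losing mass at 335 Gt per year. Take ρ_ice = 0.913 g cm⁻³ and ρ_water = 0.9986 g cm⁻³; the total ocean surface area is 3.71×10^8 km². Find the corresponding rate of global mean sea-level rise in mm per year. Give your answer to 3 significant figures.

ρ_w = 0.9986 g cm⁻³ = 998.6 kg m⁻³. Annual water volume added = 335 Gt / ρ_w = 3.350×10^14 kg / 998.6 kg m⁻³ = 3.355×10^11 m³.
Δh per year = 3.355×10^11 / 3.71×10^14 = 9.04×10^-4 m = 0.904 mm.

≈ 0.904 mm/yr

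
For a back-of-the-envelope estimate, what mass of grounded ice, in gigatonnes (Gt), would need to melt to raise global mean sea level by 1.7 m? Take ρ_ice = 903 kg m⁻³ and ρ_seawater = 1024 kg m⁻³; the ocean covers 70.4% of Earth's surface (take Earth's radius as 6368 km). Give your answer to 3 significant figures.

≈ 6.25×10^5 Gt

Required water volume = Δh × A = 1.7 m × 3.59×10^14 m² = 6.099×10^14 m³.
ρ_w = 1024 kg m⁻³, so the mass of water = 6.099×10^14 m³ × 1024 kg m⁻³ = 6.245×10^17 kg = 6.25×10^5 Gt (and the same mass of ice, by conservation).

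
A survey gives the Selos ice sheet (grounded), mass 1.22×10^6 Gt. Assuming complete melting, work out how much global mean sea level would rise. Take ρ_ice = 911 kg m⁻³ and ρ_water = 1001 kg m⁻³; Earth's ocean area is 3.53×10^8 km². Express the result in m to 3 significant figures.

Selos: 1.22×10^6 Gt = 1.220×10^18 kg; dividing by ρ_w = 1001 kg m⁻³ gives 1.219×10^15 m³ of water.
Spread over 3.53×10^14 m² of ocean, Δh = 1.219×10^15 / 3.53×10^14 = 3.45 m.

≈ 3.45 m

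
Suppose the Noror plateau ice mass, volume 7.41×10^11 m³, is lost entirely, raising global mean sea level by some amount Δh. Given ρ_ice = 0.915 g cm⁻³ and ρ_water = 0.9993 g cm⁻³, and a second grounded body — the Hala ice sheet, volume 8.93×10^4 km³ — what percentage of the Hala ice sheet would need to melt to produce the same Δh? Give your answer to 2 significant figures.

Equal sea-level rise means equal mass of meltwater, i.e. equal mass of ice lost.
Ice mass of Noror: 6.780×10^14 kg; ice mass of Hala: 8.171×10^16 kg.
Fraction required = 6.780×10^14 / 8.171×10^16 = 8.30×10^-3 → 0.83 %.

≈ 0.83 %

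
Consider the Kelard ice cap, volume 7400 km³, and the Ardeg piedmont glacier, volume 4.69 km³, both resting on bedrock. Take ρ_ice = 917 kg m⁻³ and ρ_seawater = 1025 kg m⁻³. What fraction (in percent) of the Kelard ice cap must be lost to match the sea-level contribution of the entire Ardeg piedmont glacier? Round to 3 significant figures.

≈ 0.0634 %

Equal sea-level rise means equal mass of meltwater, i.e. equal mass of ice lost.
Ice mass of Ardeg: 4.301×10^12 kg; ice mass of Kelard: 6.786×10^15 kg.
Fraction required = 4.301×10^12 / 6.786×10^15 = 6.34×10^-4 → 0.0634 %.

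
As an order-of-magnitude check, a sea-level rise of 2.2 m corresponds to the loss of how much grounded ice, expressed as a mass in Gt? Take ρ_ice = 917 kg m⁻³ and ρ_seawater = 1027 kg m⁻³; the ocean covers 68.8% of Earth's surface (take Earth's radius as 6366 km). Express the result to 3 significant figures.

Required water volume = Δh × A = 2.2 m × 3.50×10^14 m² = 7.708×10^14 m³.
ρ_w = 1027 kg m⁻³, so the mass of water = 7.708×10^14 m³ × 1027 kg m⁻³ = 7.916×10^17 kg = 7.92×10^5 Gt (and the same mass of ice, by conservation).

≈ 7.92×10^5 Gt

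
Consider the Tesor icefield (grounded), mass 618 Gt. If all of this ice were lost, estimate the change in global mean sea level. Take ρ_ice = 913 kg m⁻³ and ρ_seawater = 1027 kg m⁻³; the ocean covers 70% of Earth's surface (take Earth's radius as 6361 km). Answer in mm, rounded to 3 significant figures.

Tesor: 618 Gt = 6.180×10^14 kg; dividing by ρ_w = 1027 kg m⁻³ gives 6.018×10^11 m³ of water.
Spread over 3.56×10^14 m² of ocean, Δh = 6.018×10^11 / 3.56×10^14 = 1.69×10^-3 m = 1.69 mm.

≈ 1.69 mm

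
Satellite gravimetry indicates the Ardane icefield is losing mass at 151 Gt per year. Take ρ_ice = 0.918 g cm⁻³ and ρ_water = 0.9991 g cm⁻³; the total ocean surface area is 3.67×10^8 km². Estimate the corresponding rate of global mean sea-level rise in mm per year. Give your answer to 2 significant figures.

≈ 0.41 mm/yr

ρ_w = 0.9991 g cm⁻³ = 999.1 kg m⁻³. Annual water volume added = 151 Gt / ρ_w = 1.510×10^14 kg / 999.1 kg m⁻³ = 1.511×10^11 m³.
Δh per year = 1.511×10^11 / 3.67×10^14 = 4.12×10^-4 m = 0.41 mm.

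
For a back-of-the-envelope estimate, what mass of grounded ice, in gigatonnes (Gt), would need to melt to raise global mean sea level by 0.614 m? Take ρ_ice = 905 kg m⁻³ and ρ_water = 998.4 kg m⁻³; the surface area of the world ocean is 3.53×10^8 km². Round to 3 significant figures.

≈ 2.16×10^5 Gt

Required water volume = Δh × A = 0.614 m × 3.53×10^14 m² = 2.167×10^14 m³.
ρ_w = 998.4 kg m⁻³, so the mass of water = 2.167×10^14 m³ × 998.4 kg m⁻³ = 2.164×10^17 kg = 2.16×10^5 Gt (and the same mass of ice, by conservation).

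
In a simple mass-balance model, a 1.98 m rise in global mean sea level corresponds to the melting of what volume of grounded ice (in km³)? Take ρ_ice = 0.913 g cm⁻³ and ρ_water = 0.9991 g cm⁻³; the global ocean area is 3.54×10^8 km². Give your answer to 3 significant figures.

≈ 7.67×10^5 km³

Required water volume = Δh × A = 1.98 m × 3.54×10^14 m² = 7.009×10^14 m³ = 7.009×10^5 km³.
Ice volume = water volume × ρ_w/ρ_ice = 7.009×10^5 × 999.1/913 = 7.67×10^5 km³.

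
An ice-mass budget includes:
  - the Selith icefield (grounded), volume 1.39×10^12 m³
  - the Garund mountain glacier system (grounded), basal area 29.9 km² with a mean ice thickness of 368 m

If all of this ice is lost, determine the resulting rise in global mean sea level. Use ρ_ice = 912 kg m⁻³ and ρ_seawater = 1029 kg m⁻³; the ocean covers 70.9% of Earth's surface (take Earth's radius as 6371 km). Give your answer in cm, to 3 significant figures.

≈ 0.343 cm

Selith: 1.39×10^12 m³ × (912/1029) = 1.232×10^12 m³ of water.
Garund: ice volume = 29.9 km² × 368 m = 11.00 km³; 11.00 × (912/1029) = 9.752 km³ of water.
Total added water ≈ 1.242×10^12 m³ over 3.62×10^14 m² → Δh = 3.43×10^-3 m = 0.343 cm.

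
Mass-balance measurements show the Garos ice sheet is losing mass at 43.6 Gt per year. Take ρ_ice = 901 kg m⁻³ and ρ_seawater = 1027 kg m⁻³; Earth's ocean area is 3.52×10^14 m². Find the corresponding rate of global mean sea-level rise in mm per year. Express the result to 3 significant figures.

≈ 0.121 mm/yr

ρ_w = 1027 kg m⁻³. Annual water volume added = 43.6 Gt / ρ_w = 4.360×10^13 kg / 1027 kg m⁻³ = 4.245×10^10 m³.
Δh per year = 4.245×10^10 / 3.52×10^14 = 1.21×10^-4 m = 0.121 mm.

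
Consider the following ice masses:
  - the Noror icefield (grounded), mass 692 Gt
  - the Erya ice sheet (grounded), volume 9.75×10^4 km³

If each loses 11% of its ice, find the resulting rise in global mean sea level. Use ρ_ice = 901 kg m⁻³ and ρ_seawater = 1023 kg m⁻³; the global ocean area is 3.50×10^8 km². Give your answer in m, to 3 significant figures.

Noror: 0.11 × 692 Gt = 7.612×10^13 kg; dividing by ρ_w = 1023 kg m⁻³ gives 7.441×10^10 m³ of water.
Erya: 0.11 × 9.75×10^4 km³ × (901/1023) = 9446 km³ of water.
Total added water ≈ 9.520×10^12 m³ over 3.50×10^14 m² → Δh = 0.0272 m.

≈ 0.0272 m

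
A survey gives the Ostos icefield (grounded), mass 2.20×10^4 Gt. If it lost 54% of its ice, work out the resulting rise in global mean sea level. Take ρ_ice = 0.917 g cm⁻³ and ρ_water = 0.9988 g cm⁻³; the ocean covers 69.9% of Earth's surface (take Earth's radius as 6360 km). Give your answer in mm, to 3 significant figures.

Ostos: 0.54 × 2.20×10^4 Gt = 1.188×10^16 kg; dividing by ρ_w = 0.9988 g cm⁻³ = 998.8 kg m⁻³ gives 1.189×10^13 m³ of water.
Spread over 3.55×10^14 m² of ocean, Δh = 1.189×10^13 / 3.55×10^14 = 0.0335 m = 33.5 mm.

≈ 33.5 mm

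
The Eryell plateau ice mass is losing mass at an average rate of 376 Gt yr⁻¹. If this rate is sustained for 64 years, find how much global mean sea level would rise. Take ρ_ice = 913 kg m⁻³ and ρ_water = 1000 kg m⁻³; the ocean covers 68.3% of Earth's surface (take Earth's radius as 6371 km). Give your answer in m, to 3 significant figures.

≈ 0.0691 m

Total mass lost = 376 Gt/yr × 64 yr = 2.406×10^4 Gt = 2.406×10^16 kg.
ρ_w = 1000 kg m⁻³, so water volume = 2.406×10^16 / 1000 = 2.406×10^13 m³.
Δh = 2.406×10^13 / 3.48×10^14 = 0.0691 m.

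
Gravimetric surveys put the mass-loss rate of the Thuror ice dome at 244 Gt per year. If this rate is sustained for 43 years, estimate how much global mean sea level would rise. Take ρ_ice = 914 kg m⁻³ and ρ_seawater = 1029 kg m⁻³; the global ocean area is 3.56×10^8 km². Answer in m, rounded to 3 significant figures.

Total mass lost = 244 Gt/yr × 43 yr = 1.049×10^4 Gt = 1.049×10^16 kg.
ρ_w = 1029 kg m⁻³, so water volume = 1.049×10^16 / 1029 = 1.020×10^13 m³.
Δh = 1.020×10^13 / 3.56×10^14 = 0.0286 m.

≈ 0.0286 m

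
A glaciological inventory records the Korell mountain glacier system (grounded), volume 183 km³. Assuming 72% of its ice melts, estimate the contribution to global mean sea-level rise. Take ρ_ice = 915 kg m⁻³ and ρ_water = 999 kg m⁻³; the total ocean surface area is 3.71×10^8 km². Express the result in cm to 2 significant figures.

≈ 0.033 cm

Korell: 0.72 × 183 km³ × (915/999) = 120.7 km³ of water.
Spread over 3.71×10^14 m² of ocean, Δh = 1.207×10^11 / 3.71×10^14 = 3.25×10^-4 m = 0.033 cm.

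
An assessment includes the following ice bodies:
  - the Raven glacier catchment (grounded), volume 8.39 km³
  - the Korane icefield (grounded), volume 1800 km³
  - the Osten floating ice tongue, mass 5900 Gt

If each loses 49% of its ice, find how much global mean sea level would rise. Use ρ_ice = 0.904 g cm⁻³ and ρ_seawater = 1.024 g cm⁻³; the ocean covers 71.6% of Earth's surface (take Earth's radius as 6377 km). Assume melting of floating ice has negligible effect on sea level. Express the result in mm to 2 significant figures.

≈ 2.1 mm

Raven: 0.49 × 8.39 km³ × (904/1024) = 3.629 km³ of water.
Korane: 0.49 × 1800 km³ × (904/1024) = 778.6 km³ of water.
The Osten floating ice tongue is floating and already displaces its own weight of water, so its melt adds essentially nothing to sea level.
Total added water ≈ 7.823×10^11 m³ over 3.66×10^14 m² → Δh = 2.14×10^-3 m = 2.1 mm.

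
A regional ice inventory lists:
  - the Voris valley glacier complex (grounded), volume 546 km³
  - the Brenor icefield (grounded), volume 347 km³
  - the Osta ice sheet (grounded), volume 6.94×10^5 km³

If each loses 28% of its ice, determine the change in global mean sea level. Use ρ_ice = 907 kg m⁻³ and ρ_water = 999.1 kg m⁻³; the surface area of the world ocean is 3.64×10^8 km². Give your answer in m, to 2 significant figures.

Voris: 0.28 × 546 km³ × (907/999.1) = 138.8 km³ of water.
Brenor: 0.28 × 347 km³ × (907/999.1) = 88.20 km³ of water.
Osta: 0.28 × 6.94×10^5 km³ × (907/999.1) = 1.764×10^5 km³ of water.
Total added water ≈ 1.766×10^14 m³ over 3.64×10^14 m² → Δh = 0.485 m.

≈ 0.49 m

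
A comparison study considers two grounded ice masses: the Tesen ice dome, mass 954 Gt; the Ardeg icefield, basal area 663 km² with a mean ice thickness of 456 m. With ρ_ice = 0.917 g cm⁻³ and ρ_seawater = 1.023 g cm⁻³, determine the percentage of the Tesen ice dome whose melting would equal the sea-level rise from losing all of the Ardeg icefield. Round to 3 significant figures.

≈ 29.1 %

Equal sea-level rise means equal mass of meltwater, i.e. equal mass of ice lost.
Ice mass of Ardeg: 2.772×10^14 kg; ice mass of Tesen: 9.540×10^14 kg.
Fraction required = 2.772×10^14 / 9.540×10^14 = 0.291 → 29.1 %.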